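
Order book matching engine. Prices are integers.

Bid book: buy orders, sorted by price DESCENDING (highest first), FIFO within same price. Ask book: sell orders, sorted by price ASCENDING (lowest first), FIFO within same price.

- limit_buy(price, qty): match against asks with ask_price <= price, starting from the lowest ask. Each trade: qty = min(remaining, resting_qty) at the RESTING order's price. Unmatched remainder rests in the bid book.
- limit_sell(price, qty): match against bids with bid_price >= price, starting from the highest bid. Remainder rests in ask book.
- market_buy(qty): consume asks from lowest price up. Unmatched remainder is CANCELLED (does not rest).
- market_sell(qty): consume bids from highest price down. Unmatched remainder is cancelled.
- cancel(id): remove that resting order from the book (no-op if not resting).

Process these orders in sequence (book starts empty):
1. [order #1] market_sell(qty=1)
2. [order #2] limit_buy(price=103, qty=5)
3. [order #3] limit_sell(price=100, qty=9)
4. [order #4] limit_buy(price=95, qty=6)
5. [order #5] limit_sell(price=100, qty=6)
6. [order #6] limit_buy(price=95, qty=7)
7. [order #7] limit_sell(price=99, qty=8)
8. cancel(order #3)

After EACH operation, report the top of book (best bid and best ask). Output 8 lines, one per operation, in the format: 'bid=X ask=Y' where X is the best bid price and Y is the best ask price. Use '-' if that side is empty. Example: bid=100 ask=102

Answer: bid=- ask=-
bid=103 ask=-
bid=- ask=100
bid=95 ask=100
bid=95 ask=100
bid=95 ask=100
bid=95 ask=99
bid=95 ask=99

Derivation:
After op 1 [order #1] market_sell(qty=1): fills=none; bids=[-] asks=[-]
After op 2 [order #2] limit_buy(price=103, qty=5): fills=none; bids=[#2:5@103] asks=[-]
After op 3 [order #3] limit_sell(price=100, qty=9): fills=#2x#3:5@103; bids=[-] asks=[#3:4@100]
After op 4 [order #4] limit_buy(price=95, qty=6): fills=none; bids=[#4:6@95] asks=[#3:4@100]
After op 5 [order #5] limit_sell(price=100, qty=6): fills=none; bids=[#4:6@95] asks=[#3:4@100 #5:6@100]
After op 6 [order #6] limit_buy(price=95, qty=7): fills=none; bids=[#4:6@95 #6:7@95] asks=[#3:4@100 #5:6@100]
After op 7 [order #7] limit_sell(price=99, qty=8): fills=none; bids=[#4:6@95 #6:7@95] asks=[#7:8@99 #3:4@100 #5:6@100]
After op 8 cancel(order #3): fills=none; bids=[#4:6@95 #6:7@95] asks=[#7:8@99 #5:6@100]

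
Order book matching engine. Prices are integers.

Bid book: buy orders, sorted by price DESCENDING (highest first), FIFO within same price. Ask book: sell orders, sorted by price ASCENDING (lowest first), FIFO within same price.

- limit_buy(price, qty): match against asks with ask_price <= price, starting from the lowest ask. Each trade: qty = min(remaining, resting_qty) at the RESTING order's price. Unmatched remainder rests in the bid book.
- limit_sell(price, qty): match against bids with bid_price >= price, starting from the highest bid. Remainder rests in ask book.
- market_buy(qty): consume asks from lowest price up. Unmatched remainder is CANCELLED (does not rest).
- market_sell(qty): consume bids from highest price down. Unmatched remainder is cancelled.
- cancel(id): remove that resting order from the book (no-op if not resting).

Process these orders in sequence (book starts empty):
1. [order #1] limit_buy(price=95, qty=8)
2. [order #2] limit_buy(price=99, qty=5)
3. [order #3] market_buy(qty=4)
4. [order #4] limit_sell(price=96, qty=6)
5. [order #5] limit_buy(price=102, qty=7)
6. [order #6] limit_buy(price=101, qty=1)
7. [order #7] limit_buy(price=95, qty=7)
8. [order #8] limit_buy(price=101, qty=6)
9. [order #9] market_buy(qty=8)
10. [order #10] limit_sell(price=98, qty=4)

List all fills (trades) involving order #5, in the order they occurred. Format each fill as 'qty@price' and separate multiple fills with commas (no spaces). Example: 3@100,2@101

Answer: 1@96,4@102

Derivation:
After op 1 [order #1] limit_buy(price=95, qty=8): fills=none; bids=[#1:8@95] asks=[-]
After op 2 [order #2] limit_buy(price=99, qty=5): fills=none; bids=[#2:5@99 #1:8@95] asks=[-]
After op 3 [order #3] market_buy(qty=4): fills=none; bids=[#2:5@99 #1:8@95] asks=[-]
After op 4 [order #4] limit_sell(price=96, qty=6): fills=#2x#4:5@99; bids=[#1:8@95] asks=[#4:1@96]
After op 5 [order #5] limit_buy(price=102, qty=7): fills=#5x#4:1@96; bids=[#5:6@102 #1:8@95] asks=[-]
After op 6 [order #6] limit_buy(price=101, qty=1): fills=none; bids=[#5:6@102 #6:1@101 #1:8@95] asks=[-]
After op 7 [order #7] limit_buy(price=95, qty=7): fills=none; bids=[#5:6@102 #6:1@101 #1:8@95 #7:7@95] asks=[-]
After op 8 [order #8] limit_buy(price=101, qty=6): fills=none; bids=[#5:6@102 #6:1@101 #8:6@101 #1:8@95 #7:7@95] asks=[-]
After op 9 [order #9] market_buy(qty=8): fills=none; bids=[#5:6@102 #6:1@101 #8:6@101 #1:8@95 #7:7@95] asks=[-]
After op 10 [order #10] limit_sell(price=98, qty=4): fills=#5x#10:4@102; bids=[#5:2@102 #6:1@101 #8:6@101 #1:8@95 #7:7@95] asks=[-]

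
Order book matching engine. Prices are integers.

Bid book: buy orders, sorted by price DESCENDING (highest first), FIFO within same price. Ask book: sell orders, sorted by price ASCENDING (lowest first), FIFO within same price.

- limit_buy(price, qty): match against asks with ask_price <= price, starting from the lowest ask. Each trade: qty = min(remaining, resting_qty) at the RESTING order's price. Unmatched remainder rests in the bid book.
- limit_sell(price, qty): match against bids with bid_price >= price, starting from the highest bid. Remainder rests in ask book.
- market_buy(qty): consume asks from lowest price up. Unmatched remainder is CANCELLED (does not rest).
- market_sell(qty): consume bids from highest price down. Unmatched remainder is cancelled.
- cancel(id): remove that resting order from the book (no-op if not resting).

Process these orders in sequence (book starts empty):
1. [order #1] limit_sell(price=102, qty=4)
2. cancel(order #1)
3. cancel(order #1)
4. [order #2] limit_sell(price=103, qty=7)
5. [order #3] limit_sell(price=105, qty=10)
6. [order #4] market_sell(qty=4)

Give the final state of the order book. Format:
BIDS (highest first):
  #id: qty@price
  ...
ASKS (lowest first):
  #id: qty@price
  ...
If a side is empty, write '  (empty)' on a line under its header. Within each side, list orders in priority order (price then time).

Answer: BIDS (highest first):
  (empty)
ASKS (lowest first):
  #2: 7@103
  #3: 10@105

Derivation:
After op 1 [order #1] limit_sell(price=102, qty=4): fills=none; bids=[-] asks=[#1:4@102]
After op 2 cancel(order #1): fills=none; bids=[-] asks=[-]
After op 3 cancel(order #1): fills=none; bids=[-] asks=[-]
After op 4 [order #2] limit_sell(price=103, qty=7): fills=none; bids=[-] asks=[#2:7@103]
After op 5 [order #3] limit_sell(price=105, qty=10): fills=none; bids=[-] asks=[#2:7@103 #3:10@105]
After op 6 [order #4] market_sell(qty=4): fills=none; bids=[-] asks=[#2:7@103 #3:10@105]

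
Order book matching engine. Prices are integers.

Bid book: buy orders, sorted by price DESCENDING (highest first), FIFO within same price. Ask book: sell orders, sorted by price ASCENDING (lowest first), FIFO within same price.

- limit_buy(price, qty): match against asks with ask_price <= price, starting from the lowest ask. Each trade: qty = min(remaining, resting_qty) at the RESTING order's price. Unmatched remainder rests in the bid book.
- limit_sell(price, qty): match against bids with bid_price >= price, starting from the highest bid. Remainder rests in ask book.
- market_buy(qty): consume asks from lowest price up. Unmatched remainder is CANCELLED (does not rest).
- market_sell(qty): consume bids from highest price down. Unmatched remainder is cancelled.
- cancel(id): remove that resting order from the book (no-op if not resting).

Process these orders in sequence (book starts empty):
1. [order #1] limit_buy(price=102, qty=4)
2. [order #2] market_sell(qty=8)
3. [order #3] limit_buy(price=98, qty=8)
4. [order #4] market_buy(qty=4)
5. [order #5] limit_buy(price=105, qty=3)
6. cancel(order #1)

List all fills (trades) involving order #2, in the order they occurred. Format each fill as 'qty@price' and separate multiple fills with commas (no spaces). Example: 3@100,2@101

Answer: 4@102

Derivation:
After op 1 [order #1] limit_buy(price=102, qty=4): fills=none; bids=[#1:4@102] asks=[-]
After op 2 [order #2] market_sell(qty=8): fills=#1x#2:4@102; bids=[-] asks=[-]
After op 3 [order #3] limit_buy(price=98, qty=8): fills=none; bids=[#3:8@98] asks=[-]
After op 4 [order #4] market_buy(qty=4): fills=none; bids=[#3:8@98] asks=[-]
After op 5 [order #5] limit_buy(price=105, qty=3): fills=none; bids=[#5:3@105 #3:8@98] asks=[-]
After op 6 cancel(order #1): fills=none; bids=[#5:3@105 #3:8@98] asks=[-]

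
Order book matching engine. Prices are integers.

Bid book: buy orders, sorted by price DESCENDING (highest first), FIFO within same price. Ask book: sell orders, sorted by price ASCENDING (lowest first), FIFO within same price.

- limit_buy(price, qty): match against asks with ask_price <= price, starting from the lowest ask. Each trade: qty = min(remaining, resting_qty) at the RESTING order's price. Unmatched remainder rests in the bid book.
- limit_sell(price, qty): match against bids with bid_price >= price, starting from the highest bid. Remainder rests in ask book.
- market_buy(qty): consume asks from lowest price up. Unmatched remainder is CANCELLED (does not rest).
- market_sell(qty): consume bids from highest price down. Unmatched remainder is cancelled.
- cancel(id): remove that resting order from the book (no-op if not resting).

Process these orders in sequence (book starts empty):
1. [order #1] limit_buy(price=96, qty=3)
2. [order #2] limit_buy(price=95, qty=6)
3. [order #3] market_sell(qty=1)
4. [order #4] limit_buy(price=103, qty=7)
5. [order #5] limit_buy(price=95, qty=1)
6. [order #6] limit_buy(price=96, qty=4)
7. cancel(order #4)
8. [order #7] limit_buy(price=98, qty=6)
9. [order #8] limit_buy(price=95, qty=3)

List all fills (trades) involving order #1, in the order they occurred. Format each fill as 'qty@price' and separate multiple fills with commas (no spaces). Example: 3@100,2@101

Answer: 1@96

Derivation:
After op 1 [order #1] limit_buy(price=96, qty=3): fills=none; bids=[#1:3@96] asks=[-]
After op 2 [order #2] limit_buy(price=95, qty=6): fills=none; bids=[#1:3@96 #2:6@95] asks=[-]
After op 3 [order #3] market_sell(qty=1): fills=#1x#3:1@96; bids=[#1:2@96 #2:6@95] asks=[-]
After op 4 [order #4] limit_buy(price=103, qty=7): fills=none; bids=[#4:7@103 #1:2@96 #2:6@95] asks=[-]
After op 5 [order #5] limit_buy(price=95, qty=1): fills=none; bids=[#4:7@103 #1:2@96 #2:6@95 #5:1@95] asks=[-]
After op 6 [order #6] limit_buy(price=96, qty=4): fills=none; bids=[#4:7@103 #1:2@96 #6:4@96 #2:6@95 #5:1@95] asks=[-]
After op 7 cancel(order #4): fills=none; bids=[#1:2@96 #6:4@96 #2:6@95 #5:1@95] asks=[-]
After op 8 [order #7] limit_buy(price=98, qty=6): fills=none; bids=[#7:6@98 #1:2@96 #6:4@96 #2:6@95 #5:1@95] asks=[-]
After op 9 [order #8] limit_buy(price=95, qty=3): fills=none; bids=[#7:6@98 #1:2@96 #6:4@96 #2:6@95 #5:1@95 #8:3@95] asks=[-]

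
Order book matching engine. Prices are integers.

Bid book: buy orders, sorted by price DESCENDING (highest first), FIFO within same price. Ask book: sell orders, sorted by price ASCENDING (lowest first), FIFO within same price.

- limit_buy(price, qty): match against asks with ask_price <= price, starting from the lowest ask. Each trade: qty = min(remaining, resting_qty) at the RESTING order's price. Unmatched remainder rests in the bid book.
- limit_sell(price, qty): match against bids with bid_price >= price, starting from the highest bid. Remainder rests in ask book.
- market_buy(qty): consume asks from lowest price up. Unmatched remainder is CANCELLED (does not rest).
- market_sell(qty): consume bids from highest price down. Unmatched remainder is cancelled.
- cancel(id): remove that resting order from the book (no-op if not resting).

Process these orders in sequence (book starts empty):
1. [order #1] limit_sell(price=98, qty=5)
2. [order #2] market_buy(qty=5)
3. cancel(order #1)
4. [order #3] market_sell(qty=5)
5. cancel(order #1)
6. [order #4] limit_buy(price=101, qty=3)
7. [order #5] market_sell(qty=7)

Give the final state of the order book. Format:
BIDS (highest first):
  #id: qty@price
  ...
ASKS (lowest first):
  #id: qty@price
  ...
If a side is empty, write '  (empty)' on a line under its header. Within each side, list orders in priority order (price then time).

Answer: BIDS (highest first):
  (empty)
ASKS (lowest first):
  (empty)

Derivation:
After op 1 [order #1] limit_sell(price=98, qty=5): fills=none; bids=[-] asks=[#1:5@98]
After op 2 [order #2] market_buy(qty=5): fills=#2x#1:5@98; bids=[-] asks=[-]
After op 3 cancel(order #1): fills=none; bids=[-] asks=[-]
After op 4 [order #3] market_sell(qty=5): fills=none; bids=[-] asks=[-]
After op 5 cancel(order #1): fills=none; bids=[-] asks=[-]
After op 6 [order #4] limit_buy(price=101, qty=3): fills=none; bids=[#4:3@101] asks=[-]
After op 7 [order #5] market_sell(qty=7): fills=#4x#5:3@101; bids=[-] asks=[-]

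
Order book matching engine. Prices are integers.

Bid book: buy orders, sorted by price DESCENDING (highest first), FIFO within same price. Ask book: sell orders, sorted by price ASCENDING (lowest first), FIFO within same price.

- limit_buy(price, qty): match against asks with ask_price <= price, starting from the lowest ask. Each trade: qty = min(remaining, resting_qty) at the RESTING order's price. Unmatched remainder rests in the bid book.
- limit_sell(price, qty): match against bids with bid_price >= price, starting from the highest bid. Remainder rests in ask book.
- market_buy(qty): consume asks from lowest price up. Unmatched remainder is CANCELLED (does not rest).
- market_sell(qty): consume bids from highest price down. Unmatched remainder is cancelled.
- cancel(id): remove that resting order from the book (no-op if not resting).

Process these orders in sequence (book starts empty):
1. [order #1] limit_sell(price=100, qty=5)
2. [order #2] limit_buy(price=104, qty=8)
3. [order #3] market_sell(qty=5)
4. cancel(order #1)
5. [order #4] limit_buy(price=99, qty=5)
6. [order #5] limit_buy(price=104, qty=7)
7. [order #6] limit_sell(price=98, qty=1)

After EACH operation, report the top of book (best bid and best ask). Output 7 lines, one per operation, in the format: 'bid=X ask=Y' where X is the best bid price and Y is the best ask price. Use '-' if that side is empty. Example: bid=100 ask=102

Answer: bid=- ask=100
bid=104 ask=-
bid=- ask=-
bid=- ask=-
bid=99 ask=-
bid=104 ask=-
bid=104 ask=-

Derivation:
After op 1 [order #1] limit_sell(price=100, qty=5): fills=none; bids=[-] asks=[#1:5@100]
After op 2 [order #2] limit_buy(price=104, qty=8): fills=#2x#1:5@100; bids=[#2:3@104] asks=[-]
After op 3 [order #3] market_sell(qty=5): fills=#2x#3:3@104; bids=[-] asks=[-]
After op 4 cancel(order #1): fills=none; bids=[-] asks=[-]
After op 5 [order #4] limit_buy(price=99, qty=5): fills=none; bids=[#4:5@99] asks=[-]
After op 6 [order #5] limit_buy(price=104, qty=7): fills=none; bids=[#5:7@104 #4:5@99] asks=[-]
After op 7 [order #6] limit_sell(price=98, qty=1): fills=#5x#6:1@104; bids=[#5:6@104 #4:5@99] asks=[-]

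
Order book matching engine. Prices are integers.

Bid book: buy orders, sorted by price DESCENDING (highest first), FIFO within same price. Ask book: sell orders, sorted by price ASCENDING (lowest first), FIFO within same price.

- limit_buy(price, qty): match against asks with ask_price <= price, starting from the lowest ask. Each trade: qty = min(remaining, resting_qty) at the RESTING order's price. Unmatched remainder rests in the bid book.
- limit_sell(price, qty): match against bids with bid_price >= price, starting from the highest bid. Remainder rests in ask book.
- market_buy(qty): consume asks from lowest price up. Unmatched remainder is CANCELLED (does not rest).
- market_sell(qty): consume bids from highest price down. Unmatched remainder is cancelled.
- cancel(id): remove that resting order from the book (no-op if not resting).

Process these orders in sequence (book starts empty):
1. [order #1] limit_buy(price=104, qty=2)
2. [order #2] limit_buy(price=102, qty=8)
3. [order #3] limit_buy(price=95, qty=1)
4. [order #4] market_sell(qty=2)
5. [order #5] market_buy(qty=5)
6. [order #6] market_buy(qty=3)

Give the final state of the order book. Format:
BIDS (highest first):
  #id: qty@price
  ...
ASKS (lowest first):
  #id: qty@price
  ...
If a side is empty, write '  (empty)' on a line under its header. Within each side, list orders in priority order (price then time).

After op 1 [order #1] limit_buy(price=104, qty=2): fills=none; bids=[#1:2@104] asks=[-]
After op 2 [order #2] limit_buy(price=102, qty=8): fills=none; bids=[#1:2@104 #2:8@102] asks=[-]
After op 3 [order #3] limit_buy(price=95, qty=1): fills=none; bids=[#1:2@104 #2:8@102 #3:1@95] asks=[-]
After op 4 [order #4] market_sell(qty=2): fills=#1x#4:2@104; bids=[#2:8@102 #3:1@95] asks=[-]
After op 5 [order #5] market_buy(qty=5): fills=none; bids=[#2:8@102 #3:1@95] asks=[-]
After op 6 [order #6] market_buy(qty=3): fills=none; bids=[#2:8@102 #3:1@95] asks=[-]

Answer: BIDS (highest first):
  #2: 8@102
  #3: 1@95
ASKS (lowest first):
  (empty)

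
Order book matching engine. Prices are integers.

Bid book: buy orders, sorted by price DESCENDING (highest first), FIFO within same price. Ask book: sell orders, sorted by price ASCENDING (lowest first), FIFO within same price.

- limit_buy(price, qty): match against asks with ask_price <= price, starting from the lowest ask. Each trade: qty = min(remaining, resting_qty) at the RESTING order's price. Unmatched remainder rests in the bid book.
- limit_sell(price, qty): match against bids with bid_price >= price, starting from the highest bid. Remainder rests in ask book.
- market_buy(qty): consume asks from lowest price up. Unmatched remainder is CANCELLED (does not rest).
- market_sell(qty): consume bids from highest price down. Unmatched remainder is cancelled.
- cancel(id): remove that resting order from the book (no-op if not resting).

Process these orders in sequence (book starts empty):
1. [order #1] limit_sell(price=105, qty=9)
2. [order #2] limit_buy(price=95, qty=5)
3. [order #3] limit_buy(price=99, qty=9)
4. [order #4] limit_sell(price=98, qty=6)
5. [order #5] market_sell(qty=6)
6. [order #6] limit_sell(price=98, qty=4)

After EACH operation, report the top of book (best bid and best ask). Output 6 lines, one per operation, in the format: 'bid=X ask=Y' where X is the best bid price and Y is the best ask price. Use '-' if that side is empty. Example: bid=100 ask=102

Answer: bid=- ask=105
bid=95 ask=105
bid=99 ask=105
bid=99 ask=105
bid=95 ask=105
bid=95 ask=98

Derivation:
After op 1 [order #1] limit_sell(price=105, qty=9): fills=none; bids=[-] asks=[#1:9@105]
After op 2 [order #2] limit_buy(price=95, qty=5): fills=none; bids=[#2:5@95] asks=[#1:9@105]
After op 3 [order #3] limit_buy(price=99, qty=9): fills=none; bids=[#3:9@99 #2:5@95] asks=[#1:9@105]
After op 4 [order #4] limit_sell(price=98, qty=6): fills=#3x#4:6@99; bids=[#3:3@99 #2:5@95] asks=[#1:9@105]
After op 5 [order #5] market_sell(qty=6): fills=#3x#5:3@99 #2x#5:3@95; bids=[#2:2@95] asks=[#1:9@105]
After op 6 [order #6] limit_sell(price=98, qty=4): fills=none; bids=[#2:2@95] asks=[#6:4@98 #1:9@105]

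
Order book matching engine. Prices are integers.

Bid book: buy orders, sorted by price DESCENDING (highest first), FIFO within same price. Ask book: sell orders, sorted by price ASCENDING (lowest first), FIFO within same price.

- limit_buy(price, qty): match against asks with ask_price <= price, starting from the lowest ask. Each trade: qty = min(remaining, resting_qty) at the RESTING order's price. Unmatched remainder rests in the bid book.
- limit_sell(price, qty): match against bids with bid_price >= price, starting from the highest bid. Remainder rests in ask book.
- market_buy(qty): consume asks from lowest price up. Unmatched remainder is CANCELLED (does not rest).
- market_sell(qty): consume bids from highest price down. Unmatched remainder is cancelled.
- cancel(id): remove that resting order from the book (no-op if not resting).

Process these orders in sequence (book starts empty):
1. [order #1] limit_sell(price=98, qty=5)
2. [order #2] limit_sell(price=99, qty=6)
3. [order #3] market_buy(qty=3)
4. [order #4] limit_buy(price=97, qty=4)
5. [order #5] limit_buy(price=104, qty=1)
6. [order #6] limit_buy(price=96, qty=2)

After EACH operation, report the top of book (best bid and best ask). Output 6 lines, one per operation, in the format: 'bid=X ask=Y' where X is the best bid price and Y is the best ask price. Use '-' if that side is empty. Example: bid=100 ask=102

After op 1 [order #1] limit_sell(price=98, qty=5): fills=none; bids=[-] asks=[#1:5@98]
After op 2 [order #2] limit_sell(price=99, qty=6): fills=none; bids=[-] asks=[#1:5@98 #2:6@99]
After op 3 [order #3] market_buy(qty=3): fills=#3x#1:3@98; bids=[-] asks=[#1:2@98 #2:6@99]
After op 4 [order #4] limit_buy(price=97, qty=4): fills=none; bids=[#4:4@97] asks=[#1:2@98 #2:6@99]
After op 5 [order #5] limit_buy(price=104, qty=1): fills=#5x#1:1@98; bids=[#4:4@97] asks=[#1:1@98 #2:6@99]
After op 6 [order #6] limit_buy(price=96, qty=2): fills=none; bids=[#4:4@97 #6:2@96] asks=[#1:1@98 #2:6@99]

Answer: bid=- ask=98
bid=- ask=98
bid=- ask=98
bid=97 ask=98
bid=97 ask=98
bid=97 ask=98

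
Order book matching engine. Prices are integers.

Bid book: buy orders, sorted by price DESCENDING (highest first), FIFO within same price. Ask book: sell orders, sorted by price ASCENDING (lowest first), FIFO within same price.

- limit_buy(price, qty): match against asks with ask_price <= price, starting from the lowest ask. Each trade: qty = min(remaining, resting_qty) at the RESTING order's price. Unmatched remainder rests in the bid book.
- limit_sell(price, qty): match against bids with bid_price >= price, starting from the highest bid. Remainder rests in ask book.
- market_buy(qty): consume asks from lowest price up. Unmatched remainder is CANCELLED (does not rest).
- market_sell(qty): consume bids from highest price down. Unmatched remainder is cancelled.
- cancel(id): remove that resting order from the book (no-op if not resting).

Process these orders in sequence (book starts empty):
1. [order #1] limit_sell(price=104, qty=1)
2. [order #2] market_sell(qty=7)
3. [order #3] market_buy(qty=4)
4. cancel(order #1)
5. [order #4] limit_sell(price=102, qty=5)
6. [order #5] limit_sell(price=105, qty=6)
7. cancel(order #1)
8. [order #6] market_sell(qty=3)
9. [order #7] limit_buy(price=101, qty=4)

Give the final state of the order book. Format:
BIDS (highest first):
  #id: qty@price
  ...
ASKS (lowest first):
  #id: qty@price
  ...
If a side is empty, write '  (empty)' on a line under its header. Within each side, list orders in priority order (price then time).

Answer: BIDS (highest first):
  #7: 4@101
ASKS (lowest first):
  #4: 5@102
  #5: 6@105

Derivation:
After op 1 [order #1] limit_sell(price=104, qty=1): fills=none; bids=[-] asks=[#1:1@104]
After op 2 [order #2] market_sell(qty=7): fills=none; bids=[-] asks=[#1:1@104]
After op 3 [order #3] market_buy(qty=4): fills=#3x#1:1@104; bids=[-] asks=[-]
After op 4 cancel(order #1): fills=none; bids=[-] asks=[-]
After op 5 [order #4] limit_sell(price=102, qty=5): fills=none; bids=[-] asks=[#4:5@102]
After op 6 [order #5] limit_sell(price=105, qty=6): fills=none; bids=[-] asks=[#4:5@102 #5:6@105]
After op 7 cancel(order #1): fills=none; bids=[-] asks=[#4:5@102 #5:6@105]
After op 8 [order #6] market_sell(qty=3): fills=none; bids=[-] asks=[#4:5@102 #5:6@105]
After op 9 [order #7] limit_buy(price=101, qty=4): fills=none; bids=[#7:4@101] asks=[#4:5@102 #5:6@105]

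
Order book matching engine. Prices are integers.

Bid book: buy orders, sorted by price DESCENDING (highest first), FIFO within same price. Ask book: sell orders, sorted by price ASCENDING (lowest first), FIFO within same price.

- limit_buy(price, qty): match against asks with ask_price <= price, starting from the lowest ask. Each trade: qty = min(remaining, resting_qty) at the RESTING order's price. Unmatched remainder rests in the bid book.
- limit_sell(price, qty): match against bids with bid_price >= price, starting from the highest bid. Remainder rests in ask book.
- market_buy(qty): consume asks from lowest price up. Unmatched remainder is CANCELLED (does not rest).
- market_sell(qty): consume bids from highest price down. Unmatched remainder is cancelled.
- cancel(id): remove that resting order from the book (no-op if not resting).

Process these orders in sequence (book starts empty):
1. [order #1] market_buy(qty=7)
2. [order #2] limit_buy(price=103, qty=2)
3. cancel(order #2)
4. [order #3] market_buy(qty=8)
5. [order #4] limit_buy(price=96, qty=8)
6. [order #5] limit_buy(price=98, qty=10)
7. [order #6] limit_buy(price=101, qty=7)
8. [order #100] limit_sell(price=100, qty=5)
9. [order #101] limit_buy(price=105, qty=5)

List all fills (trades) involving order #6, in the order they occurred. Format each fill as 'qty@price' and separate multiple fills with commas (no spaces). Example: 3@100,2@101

Answer: 5@101

Derivation:
After op 1 [order #1] market_buy(qty=7): fills=none; bids=[-] asks=[-]
After op 2 [order #2] limit_buy(price=103, qty=2): fills=none; bids=[#2:2@103] asks=[-]
After op 3 cancel(order #2): fills=none; bids=[-] asks=[-]
After op 4 [order #3] market_buy(qty=8): fills=none; bids=[-] asks=[-]
After op 5 [order #4] limit_buy(price=96, qty=8): fills=none; bids=[#4:8@96] asks=[-]
After op 6 [order #5] limit_buy(price=98, qty=10): fills=none; bids=[#5:10@98 #4:8@96] asks=[-]
After op 7 [order #6] limit_buy(price=101, qty=7): fills=none; bids=[#6:7@101 #5:10@98 #4:8@96] asks=[-]
After op 8 [order #100] limit_sell(price=100, qty=5): fills=#6x#100:5@101; bids=[#6:2@101 #5:10@98 #4:8@96] asks=[-]
After op 9 [order #101] limit_buy(price=105, qty=5): fills=none; bids=[#101:5@105 #6:2@101 #5:10@98 #4:8@96] asks=[-]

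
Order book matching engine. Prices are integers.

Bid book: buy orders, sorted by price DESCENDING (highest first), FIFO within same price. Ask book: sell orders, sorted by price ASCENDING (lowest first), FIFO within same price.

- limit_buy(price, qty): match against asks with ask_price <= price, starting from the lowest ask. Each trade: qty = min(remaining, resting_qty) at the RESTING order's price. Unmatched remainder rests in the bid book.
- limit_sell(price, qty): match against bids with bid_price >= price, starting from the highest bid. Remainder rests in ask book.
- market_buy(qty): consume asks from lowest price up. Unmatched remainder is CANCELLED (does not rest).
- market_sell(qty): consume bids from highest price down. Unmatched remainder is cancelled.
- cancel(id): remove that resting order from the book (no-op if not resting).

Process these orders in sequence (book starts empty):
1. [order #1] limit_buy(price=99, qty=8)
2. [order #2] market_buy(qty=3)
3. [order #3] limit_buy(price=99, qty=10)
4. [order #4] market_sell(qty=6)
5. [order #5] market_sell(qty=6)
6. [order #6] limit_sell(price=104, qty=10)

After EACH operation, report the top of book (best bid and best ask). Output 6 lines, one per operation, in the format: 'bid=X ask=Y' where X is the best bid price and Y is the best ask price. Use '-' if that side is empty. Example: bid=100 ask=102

After op 1 [order #1] limit_buy(price=99, qty=8): fills=none; bids=[#1:8@99] asks=[-]
After op 2 [order #2] market_buy(qty=3): fills=none; bids=[#1:8@99] asks=[-]
After op 3 [order #3] limit_buy(price=99, qty=10): fills=none; bids=[#1:8@99 #3:10@99] asks=[-]
After op 4 [order #4] market_sell(qty=6): fills=#1x#4:6@99; bids=[#1:2@99 #3:10@99] asks=[-]
After op 5 [order #5] market_sell(qty=6): fills=#1x#5:2@99 #3x#5:4@99; bids=[#3:6@99] asks=[-]
After op 6 [order #6] limit_sell(price=104, qty=10): fills=none; bids=[#3:6@99] asks=[#6:10@104]

Answer: bid=99 ask=-
bid=99 ask=-
bid=99 ask=-
bid=99 ask=-
bid=99 ask=-
bid=99 ask=104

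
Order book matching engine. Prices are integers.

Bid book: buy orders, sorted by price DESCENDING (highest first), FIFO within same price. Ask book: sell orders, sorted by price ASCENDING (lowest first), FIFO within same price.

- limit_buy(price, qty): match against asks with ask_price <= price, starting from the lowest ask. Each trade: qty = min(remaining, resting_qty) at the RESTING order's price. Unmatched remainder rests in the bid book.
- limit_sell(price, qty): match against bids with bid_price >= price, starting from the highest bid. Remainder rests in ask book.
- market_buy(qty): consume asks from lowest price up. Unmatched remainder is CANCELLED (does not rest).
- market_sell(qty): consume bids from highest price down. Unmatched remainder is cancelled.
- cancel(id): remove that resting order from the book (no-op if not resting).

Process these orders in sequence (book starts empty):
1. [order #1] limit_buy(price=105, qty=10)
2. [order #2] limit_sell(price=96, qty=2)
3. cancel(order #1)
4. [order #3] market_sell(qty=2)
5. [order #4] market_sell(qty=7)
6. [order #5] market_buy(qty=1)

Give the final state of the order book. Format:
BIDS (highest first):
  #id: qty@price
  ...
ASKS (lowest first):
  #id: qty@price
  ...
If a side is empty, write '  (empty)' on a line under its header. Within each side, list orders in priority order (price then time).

Answer: BIDS (highest first):
  (empty)
ASKS (lowest first):
  (empty)

Derivation:
After op 1 [order #1] limit_buy(price=105, qty=10): fills=none; bids=[#1:10@105] asks=[-]
After op 2 [order #2] limit_sell(price=96, qty=2): fills=#1x#2:2@105; bids=[#1:8@105] asks=[-]
After op 3 cancel(order #1): fills=none; bids=[-] asks=[-]
After op 4 [order #3] market_sell(qty=2): fills=none; bids=[-] asks=[-]
After op 5 [order #4] market_sell(qty=7): fills=none; bids=[-] asks=[-]
After op 6 [order #5] market_buy(qty=1): fills=none; bids=[-] asks=[-]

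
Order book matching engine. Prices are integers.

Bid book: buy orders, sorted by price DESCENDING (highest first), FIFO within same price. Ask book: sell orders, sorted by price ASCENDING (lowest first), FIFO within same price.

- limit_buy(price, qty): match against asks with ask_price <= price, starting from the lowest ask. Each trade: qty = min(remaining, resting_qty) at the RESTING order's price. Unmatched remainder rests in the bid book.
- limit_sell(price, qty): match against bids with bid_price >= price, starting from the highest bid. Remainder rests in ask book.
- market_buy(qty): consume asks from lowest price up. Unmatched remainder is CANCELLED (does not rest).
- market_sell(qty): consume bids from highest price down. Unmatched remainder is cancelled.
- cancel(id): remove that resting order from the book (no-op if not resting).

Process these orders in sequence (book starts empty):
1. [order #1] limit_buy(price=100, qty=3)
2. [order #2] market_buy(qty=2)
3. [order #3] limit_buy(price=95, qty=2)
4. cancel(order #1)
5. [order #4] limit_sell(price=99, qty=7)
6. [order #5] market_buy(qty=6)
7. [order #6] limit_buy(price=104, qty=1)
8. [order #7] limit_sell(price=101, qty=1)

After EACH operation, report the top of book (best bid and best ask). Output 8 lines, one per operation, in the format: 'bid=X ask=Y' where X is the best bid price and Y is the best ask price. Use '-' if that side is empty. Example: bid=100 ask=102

Answer: bid=100 ask=-
bid=100 ask=-
bid=100 ask=-
bid=95 ask=-
bid=95 ask=99
bid=95 ask=99
bid=95 ask=-
bid=95 ask=101

Derivation:
After op 1 [order #1] limit_buy(price=100, qty=3): fills=none; bids=[#1:3@100] asks=[-]
After op 2 [order #2] market_buy(qty=2): fills=none; bids=[#1:3@100] asks=[-]
After op 3 [order #3] limit_buy(price=95, qty=2): fills=none; bids=[#1:3@100 #3:2@95] asks=[-]
After op 4 cancel(order #1): fills=none; bids=[#3:2@95] asks=[-]
After op 5 [order #4] limit_sell(price=99, qty=7): fills=none; bids=[#3:2@95] asks=[#4:7@99]
After op 6 [order #5] market_buy(qty=6): fills=#5x#4:6@99; bids=[#3:2@95] asks=[#4:1@99]
After op 7 [order #6] limit_buy(price=104, qty=1): fills=#6x#4:1@99; bids=[#3:2@95] asks=[-]
After op 8 [order #7] limit_sell(price=101, qty=1): fills=none; bids=[#3:2@95] asks=[#7:1@101]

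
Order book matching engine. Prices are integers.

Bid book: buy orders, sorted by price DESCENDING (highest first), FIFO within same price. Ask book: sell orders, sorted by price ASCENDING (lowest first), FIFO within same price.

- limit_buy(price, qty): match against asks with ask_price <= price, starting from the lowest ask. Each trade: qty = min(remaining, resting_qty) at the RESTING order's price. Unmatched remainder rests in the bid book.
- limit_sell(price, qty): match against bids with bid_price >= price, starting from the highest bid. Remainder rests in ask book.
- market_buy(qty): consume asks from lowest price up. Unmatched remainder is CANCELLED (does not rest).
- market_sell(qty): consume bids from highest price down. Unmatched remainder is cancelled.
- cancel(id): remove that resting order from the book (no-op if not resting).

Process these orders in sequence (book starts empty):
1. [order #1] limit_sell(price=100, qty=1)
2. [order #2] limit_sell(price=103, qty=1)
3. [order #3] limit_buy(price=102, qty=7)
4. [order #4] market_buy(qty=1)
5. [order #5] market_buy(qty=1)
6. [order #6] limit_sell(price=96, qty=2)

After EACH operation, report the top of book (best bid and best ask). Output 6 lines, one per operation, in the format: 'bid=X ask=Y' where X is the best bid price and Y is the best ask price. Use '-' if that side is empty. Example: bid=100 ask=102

Answer: bid=- ask=100
bid=- ask=100
bid=102 ask=103
bid=102 ask=-
bid=102 ask=-
bid=102 ask=-

Derivation:
After op 1 [order #1] limit_sell(price=100, qty=1): fills=none; bids=[-] asks=[#1:1@100]
After op 2 [order #2] limit_sell(price=103, qty=1): fills=none; bids=[-] asks=[#1:1@100 #2:1@103]
After op 3 [order #3] limit_buy(price=102, qty=7): fills=#3x#1:1@100; bids=[#3:6@102] asks=[#2:1@103]
After op 4 [order #4] market_buy(qty=1): fills=#4x#2:1@103; bids=[#3:6@102] asks=[-]
After op 5 [order #5] market_buy(qty=1): fills=none; bids=[#3:6@102] asks=[-]
After op 6 [order #6] limit_sell(price=96, qty=2): fills=#3x#6:2@102; bids=[#3:4@102] asks=[-]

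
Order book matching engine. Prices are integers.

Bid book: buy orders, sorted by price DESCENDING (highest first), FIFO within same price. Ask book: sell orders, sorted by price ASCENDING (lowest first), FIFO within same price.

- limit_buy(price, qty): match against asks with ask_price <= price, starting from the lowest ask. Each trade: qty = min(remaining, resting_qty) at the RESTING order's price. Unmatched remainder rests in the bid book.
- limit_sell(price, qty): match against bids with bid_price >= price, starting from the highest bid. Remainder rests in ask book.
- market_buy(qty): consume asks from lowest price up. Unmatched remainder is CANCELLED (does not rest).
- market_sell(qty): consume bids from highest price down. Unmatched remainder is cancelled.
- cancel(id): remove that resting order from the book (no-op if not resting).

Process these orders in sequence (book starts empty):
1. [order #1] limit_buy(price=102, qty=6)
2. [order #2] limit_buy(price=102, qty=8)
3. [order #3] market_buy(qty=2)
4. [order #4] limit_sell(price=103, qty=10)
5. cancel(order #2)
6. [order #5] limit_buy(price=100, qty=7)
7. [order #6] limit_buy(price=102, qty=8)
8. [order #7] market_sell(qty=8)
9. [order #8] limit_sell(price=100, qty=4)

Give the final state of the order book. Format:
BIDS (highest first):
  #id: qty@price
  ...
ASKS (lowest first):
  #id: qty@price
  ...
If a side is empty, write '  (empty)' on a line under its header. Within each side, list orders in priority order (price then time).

After op 1 [order #1] limit_buy(price=102, qty=6): fills=none; bids=[#1:6@102] asks=[-]
After op 2 [order #2] limit_buy(price=102, qty=8): fills=none; bids=[#1:6@102 #2:8@102] asks=[-]
After op 3 [order #3] market_buy(qty=2): fills=none; bids=[#1:6@102 #2:8@102] asks=[-]
After op 4 [order #4] limit_sell(price=103, qty=10): fills=none; bids=[#1:6@102 #2:8@102] asks=[#4:10@103]
After op 5 cancel(order #2): fills=none; bids=[#1:6@102] asks=[#4:10@103]
After op 6 [order #5] limit_buy(price=100, qty=7): fills=none; bids=[#1:6@102 #5:7@100] asks=[#4:10@103]
After op 7 [order #6] limit_buy(price=102, qty=8): fills=none; bids=[#1:6@102 #6:8@102 #5:7@100] asks=[#4:10@103]
After op 8 [order #7] market_sell(qty=8): fills=#1x#7:6@102 #6x#7:2@102; bids=[#6:6@102 #5:7@100] asks=[#4:10@103]
After op 9 [order #8] limit_sell(price=100, qty=4): fills=#6x#8:4@102; bids=[#6:2@102 #5:7@100] asks=[#4:10@103]

Answer: BIDS (highest first):
  #6: 2@102
  #5: 7@100
ASKS (lowest first):
  #4: 10@103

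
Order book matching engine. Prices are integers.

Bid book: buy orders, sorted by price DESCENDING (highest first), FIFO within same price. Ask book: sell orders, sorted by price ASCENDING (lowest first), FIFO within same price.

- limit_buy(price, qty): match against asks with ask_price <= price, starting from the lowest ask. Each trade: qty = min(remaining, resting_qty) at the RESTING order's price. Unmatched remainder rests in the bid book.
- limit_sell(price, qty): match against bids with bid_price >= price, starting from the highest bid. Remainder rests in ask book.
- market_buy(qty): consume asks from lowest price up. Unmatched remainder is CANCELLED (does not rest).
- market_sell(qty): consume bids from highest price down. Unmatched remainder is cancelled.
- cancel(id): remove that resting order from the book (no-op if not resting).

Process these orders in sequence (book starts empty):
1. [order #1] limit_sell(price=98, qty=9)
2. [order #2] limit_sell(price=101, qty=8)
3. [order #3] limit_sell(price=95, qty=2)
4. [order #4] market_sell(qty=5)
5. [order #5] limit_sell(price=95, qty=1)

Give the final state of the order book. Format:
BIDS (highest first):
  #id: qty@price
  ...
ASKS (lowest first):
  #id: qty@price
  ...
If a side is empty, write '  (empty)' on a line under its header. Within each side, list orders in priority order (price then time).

After op 1 [order #1] limit_sell(price=98, qty=9): fills=none; bids=[-] asks=[#1:9@98]
After op 2 [order #2] limit_sell(price=101, qty=8): fills=none; bids=[-] asks=[#1:9@98 #2:8@101]
After op 3 [order #3] limit_sell(price=95, qty=2): fills=none; bids=[-] asks=[#3:2@95 #1:9@98 #2:8@101]
After op 4 [order #4] market_sell(qty=5): fills=none; bids=[-] asks=[#3:2@95 #1:9@98 #2:8@101]
After op 5 [order #5] limit_sell(price=95, qty=1): fills=none; bids=[-] asks=[#3:2@95 #5:1@95 #1:9@98 #2:8@101]

Answer: BIDS (highest first):
  (empty)
ASKS (lowest first):
  #3: 2@95
  #5: 1@95
  #1: 9@98
  #2: 8@101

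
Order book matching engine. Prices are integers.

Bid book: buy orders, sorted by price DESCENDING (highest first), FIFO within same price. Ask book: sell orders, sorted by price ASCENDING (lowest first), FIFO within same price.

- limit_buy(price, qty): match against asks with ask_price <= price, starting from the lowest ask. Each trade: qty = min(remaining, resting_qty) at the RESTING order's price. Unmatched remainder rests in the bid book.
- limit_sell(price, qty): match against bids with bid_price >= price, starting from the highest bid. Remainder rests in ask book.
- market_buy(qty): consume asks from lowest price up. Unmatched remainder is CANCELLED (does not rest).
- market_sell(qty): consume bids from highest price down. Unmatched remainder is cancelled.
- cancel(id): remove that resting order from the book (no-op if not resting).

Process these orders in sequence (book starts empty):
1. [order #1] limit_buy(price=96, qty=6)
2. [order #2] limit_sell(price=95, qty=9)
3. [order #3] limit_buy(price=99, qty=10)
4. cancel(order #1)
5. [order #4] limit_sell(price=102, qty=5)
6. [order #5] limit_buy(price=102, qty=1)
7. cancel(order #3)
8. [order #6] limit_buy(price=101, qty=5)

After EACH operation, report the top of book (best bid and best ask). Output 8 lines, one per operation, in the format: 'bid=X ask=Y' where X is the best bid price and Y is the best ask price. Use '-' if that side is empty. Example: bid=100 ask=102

After op 1 [order #1] limit_buy(price=96, qty=6): fills=none; bids=[#1:6@96] asks=[-]
After op 2 [order #2] limit_sell(price=95, qty=9): fills=#1x#2:6@96; bids=[-] asks=[#2:3@95]
After op 3 [order #3] limit_buy(price=99, qty=10): fills=#3x#2:3@95; bids=[#3:7@99] asks=[-]
After op 4 cancel(order #1): fills=none; bids=[#3:7@99] asks=[-]
After op 5 [order #4] limit_sell(price=102, qty=5): fills=none; bids=[#3:7@99] asks=[#4:5@102]
After op 6 [order #5] limit_buy(price=102, qty=1): fills=#5x#4:1@102; bids=[#3:7@99] asks=[#4:4@102]
After op 7 cancel(order #3): fills=none; bids=[-] asks=[#4:4@102]
After op 8 [order #6] limit_buy(price=101, qty=5): fills=none; bids=[#6:5@101] asks=[#4:4@102]

Answer: bid=96 ask=-
bid=- ask=95
bid=99 ask=-
bid=99 ask=-
bid=99 ask=102
bid=99 ask=102
bid=- ask=102
bid=101 ask=102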